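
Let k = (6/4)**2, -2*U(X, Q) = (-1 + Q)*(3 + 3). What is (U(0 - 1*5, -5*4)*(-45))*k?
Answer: -25515/4 ≈ -6378.8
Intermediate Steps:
U(X, Q) = 3 - 3*Q (U(X, Q) = -(-1 + Q)*(3 + 3)/2 = -(-1 + Q)*6/2 = -(-6 + 6*Q)/2 = 3 - 3*Q)
k = 9/4 (k = (6*(1/4))**2 = (3/2)**2 = 9/4 ≈ 2.2500)
(U(0 - 1*5, -5*4)*(-45))*k = ((3 - (-15)*4)*(-45))*(9/4) = ((3 - 3*(-20))*(-45))*(9/4) = ((3 + 60)*(-45))*(9/4) = (63*(-45))*(9/4) = -2835*9/4 = -25515/4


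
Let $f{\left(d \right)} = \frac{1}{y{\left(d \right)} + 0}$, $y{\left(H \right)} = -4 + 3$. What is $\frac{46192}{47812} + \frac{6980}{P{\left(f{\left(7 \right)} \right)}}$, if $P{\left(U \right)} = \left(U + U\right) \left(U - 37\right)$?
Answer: $\frac{21077397}{227107} \approx 92.808$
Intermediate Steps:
$y{\left(H \right)} = -1$
$f{\left(d \right)} = -1$ ($f{\left(d \right)} = \frac{1}{-1 + 0} = \frac{1}{-1} = -1$)
$P{\left(U \right)} = 2 U \left(-37 + U\right)$
$\frac{46192}{47812} + \frac{6980}{P{\left(f{\left(7 \right)} \right)}} = \frac{46192}{47812} + \frac{6980}{2 \left(-1\right) \left(-37 - 1\right)} = 46192 \cdot \frac{1}{47812} + \frac{6980}{2 \left(-1\right) \left(-38\right)} = \frac{11548}{11953} + \frac{6980}{76} = \frac{11548}{11953} + 6980 \cdot \frac{1}{76} = \frac{11548}{11953} + \frac{1745}{19} = \frac{21077397}{227107}$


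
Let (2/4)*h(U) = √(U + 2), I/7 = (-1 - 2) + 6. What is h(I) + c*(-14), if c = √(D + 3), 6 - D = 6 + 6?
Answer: 2*√23 - 14*I*√3 ≈ 9.5917 - 24.249*I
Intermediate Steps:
I = 21 (I = 7*((-1 - 2) + 6) = 7*(-3 + 6) = 7*3 = 21)
D = -6 (D = 6 - (6 + 6) = 6 - 1*12 = 6 - 12 = -6)
h(U) = 2*√(2 + U) (h(U) = 2*√(U + 2) = 2*√(2 + U))
c = I*√3 (c = √(-6 + 3) = √(-3) = I*√3 ≈ 1.732*I)
h(I) + c*(-14) = 2*√(2 + 21) + (I*√3)*(-14) = 2*√23 - 14*I*√3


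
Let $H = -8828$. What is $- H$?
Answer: $8828$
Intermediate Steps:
$- H = \left(-1\right) \left(-8828\right) = 8828$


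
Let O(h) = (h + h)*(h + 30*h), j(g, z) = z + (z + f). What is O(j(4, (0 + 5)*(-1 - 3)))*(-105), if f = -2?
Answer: -11483640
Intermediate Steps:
j(g, z) = -2 + 2*z (j(g, z) = z + (z - 2) = z + (-2 + z) = -2 + 2*z)
O(h) = 62*h² (O(h) = (2*h)*(31*h) = 62*h²)
O(j(4, (0 + 5)*(-1 - 3)))*(-105) = (62*(-2 + 2*((0 + 5)*(-1 - 3)))²)*(-105) = (62*(-2 + 2*(5*(-4)))²)*(-105) = (62*(-2 + 2*(-20))²)*(-105) = (62*(-2 - 40)²)*(-105) = (62*(-42)²)*(-105) = (62*1764)*(-105) = 109368*(-105) = -11483640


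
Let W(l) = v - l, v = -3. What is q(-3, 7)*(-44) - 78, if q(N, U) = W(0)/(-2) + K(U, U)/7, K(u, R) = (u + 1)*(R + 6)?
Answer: -5584/7 ≈ -797.71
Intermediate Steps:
K(u, R) = (1 + u)*(6 + R)
W(l) = -3 - l
q(N, U) = 33/14 + U + U**2/7 (q(N, U) = (-3 - 1*0)/(-2) + (6 + U + 6*U + U*U)/7 = (-3 + 0)*(-1/2) + (6 + U + 6*U + U**2)*(1/7) = -3*(-1/2) + (6 + U**2 + 7*U)*(1/7) = 3/2 + (6/7 + U + U**2/7) = 33/14 + U + U**2/7)
q(-3, 7)*(-44) - 78 = (33/14 + 7 + (1/7)*7**2)*(-44) - 78 = (33/14 + 7 + (1/7)*49)*(-44) - 78 = (33/14 + 7 + 7)*(-44) - 78 = (229/14)*(-44) - 78 = -5038/7 - 78 = -5584/7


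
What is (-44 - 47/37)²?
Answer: 2805625/1369 ≈ 2049.4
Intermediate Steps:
(-44 - 47/37)² = (-1675/37)² = 2805625/1369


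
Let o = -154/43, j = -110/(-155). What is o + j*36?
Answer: 29282/1333 ≈ 21.967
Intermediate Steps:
j = 22/31 (j = -110*(-1/155) = 22/31 ≈ 0.70968)
o = -154/43 (o = -154*1/43 = -154/43 ≈ -3.5814)
o + j*36 = -154/43 + (22/31)*36 = -154/43 + 792/31 = 29282/1333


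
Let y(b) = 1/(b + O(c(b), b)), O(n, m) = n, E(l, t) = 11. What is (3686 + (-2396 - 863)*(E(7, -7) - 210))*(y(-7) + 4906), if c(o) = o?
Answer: 44796907041/14 ≈ 3.1998e+9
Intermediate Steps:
y(b) = 1/(2*b) (y(b) = 1/(b + b) = 1/(2*b))
(3686 + (-2396 - 863)*(E(7, -7) - 210))*(y(-7) + 4906) = (3686 + (-2396 - 863)*(11 - 210))*((1/2)/(-7) + 4906) = (3686 - 3259*(-199))*((1/2)*(-1/7) + 4906) = (3686 + 648541)*(-1/14 + 4906) = 652227*(68683/14) = 44796907041/14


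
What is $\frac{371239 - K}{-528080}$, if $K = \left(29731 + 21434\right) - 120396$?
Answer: $- \frac{44047}{52808} \approx -0.8341$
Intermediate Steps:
$K = -69231$ ($K = 51165 - 120396 = -69231$)
$\frac{371239 - K}{-528080} = \frac{371239 - -69231}{-528080} = \left(371239 + 69231\right) \left(- \frac{1}{528080}\right) = 440470 \left(- \frac{1}{528080}\right) = - \frac{44047}{52808}$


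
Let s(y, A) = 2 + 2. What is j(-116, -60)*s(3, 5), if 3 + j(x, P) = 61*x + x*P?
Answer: -476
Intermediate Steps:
j(x, P) = -3 + 61*x + P*x (j(x, P) = -3 + (61*x + x*P) = -3 + (61*x + P*x) = -3 + 61*x + P*x)
s(y, A) = 4
j(-116, -60)*s(3, 5) = (-3 + 61*(-116) - 60*(-116))*4 = (-3 - 7076 + 6960)*4 = -119*4 = -476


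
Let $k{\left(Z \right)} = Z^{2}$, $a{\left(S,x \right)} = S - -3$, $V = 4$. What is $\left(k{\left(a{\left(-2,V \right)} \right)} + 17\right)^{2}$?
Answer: $324$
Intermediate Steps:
$a{\left(S,x \right)} = 3 + S$ ($a{\left(S,x \right)} = S + 3 = 3 + S$)
$\left(k{\left(a{\left(-2,V \right)} \right)} + 17\right)^{2} = \left(\left(3 - 2\right)^{2} + 17\right)^{2} = \left(1^{2} + 17\right)^{2} = \left(1 + 17\right)^{2} = 18^{2} = 324$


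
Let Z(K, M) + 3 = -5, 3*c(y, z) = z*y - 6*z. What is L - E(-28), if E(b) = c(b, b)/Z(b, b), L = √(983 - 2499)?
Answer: 119/3 + 2*I*√379 ≈ 39.667 + 38.936*I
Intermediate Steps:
c(y, z) = -2*z + y*z/3 (c(y, z) = (z*y - 6*z)/3 = (y*z - 6*z)/3 = (-6*z + y*z)/3 = -2*z + y*z/3)
Z(K, M) = -8 (Z(K, M) = -3 - 5 = -8)
L = 2*I*√379 (L = √(-1516) = 2*I*√379 ≈ 38.936*I)
E(b) = -b*(-6 + b)/24 (E(b) = (b*(-6 + b)/3)/(-8) = (b*(-6 + b)/3)*(-⅛) = -b*(-6 + b)/24)
L - E(-28) = 2*I*√379 - (-28)*(6 - 1*(-28))/24 = 2*I*√379 - (-28)*(6 + 28)/24 = 2*I*√379 - (-28)*34/24 = 2*I*√379 - 1*(-119/3) = 2*I*√379 + 119/3 = 119/3 + 2*I*√379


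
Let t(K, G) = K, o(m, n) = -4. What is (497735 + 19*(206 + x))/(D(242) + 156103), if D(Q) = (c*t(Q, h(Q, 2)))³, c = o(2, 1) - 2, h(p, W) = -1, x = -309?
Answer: -495778/3061101305 ≈ -0.00016196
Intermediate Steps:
c = -6 (c = -4 - 2 = -6)
D(Q) = -216*Q³ (D(Q) = (-6*Q)³ = -216*Q³)
(497735 + 19*(206 + x))/(D(242) + 156103) = (497735 + 19*(206 - 309))/(-216*242³ + 156103) = (497735 + 19*(-103))/(-216*14172488 + 156103) = (497735 - 1957)/(-3061257408 + 156103) = 495778/(-3061101305) = 495778*(-1/3061101305) = -495778/3061101305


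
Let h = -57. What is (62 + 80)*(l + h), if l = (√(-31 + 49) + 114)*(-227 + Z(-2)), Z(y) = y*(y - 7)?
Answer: -3391386 - 89034*√2 ≈ -3.5173e+6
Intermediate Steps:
Z(y) = y*(-7 + y)
l = -23826 - 627*√2 (l = (√(-31 + 49) + 114)*(-227 - 2*(-7 - 2)) = (√18 + 114)*(-227 - 2*(-9)) = (3*√2 + 114)*(-227 + 18) = (114 + 3*√2)*(-209) = -23826 - 627*√2 ≈ -24713.)
(62 + 80)*(l + h) = (62 + 80)*((-23826 - 627*√2) - 57) = 142*(-23883 - 627*√2) = -3391386 - 89034*√2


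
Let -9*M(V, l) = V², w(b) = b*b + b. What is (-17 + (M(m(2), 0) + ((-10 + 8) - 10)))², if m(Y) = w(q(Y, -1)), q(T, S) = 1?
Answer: 70225/81 ≈ 866.98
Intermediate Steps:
w(b) = b + b² (w(b) = b² + b = b + b²)
m(Y) = 2 (m(Y) = 1*(1 + 1) = 1*2 = 2)
M(V, l) = -V²/9
(-17 + (M(m(2), 0) + ((-10 + 8) - 10)))² = (-17 + (-⅑*2² + ((-10 + 8) - 10)))² = (-17 + (-⅑*4 + (-2 - 10)))² = (-17 + (-4/9 - 12))² = (-17 - 112/9)² = (-265/9)² = 70225/81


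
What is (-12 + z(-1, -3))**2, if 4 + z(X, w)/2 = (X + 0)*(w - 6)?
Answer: 4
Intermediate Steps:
z(X, w) = -8 + 2*X*(-6 + w) (z(X, w) = -8 + 2*((X + 0)*(w - 6)) = -8 + 2*(X*(-6 + w)) = -8 + 2*X*(-6 + w))
(-12 + z(-1, -3))**2 = (-12 + (-8 - 12*(-1) + 2*(-1)*(-3)))**2 = (-12 + (-8 + 12 + 6))**2 = (-12 + 10)**2 = (-2)**2 = 4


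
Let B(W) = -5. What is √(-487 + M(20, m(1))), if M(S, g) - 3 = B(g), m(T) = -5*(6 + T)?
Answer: I*√489 ≈ 22.113*I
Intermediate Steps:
m(T) = -30 - 5*T
M(S, g) = -2 (M(S, g) = 3 - 5 = -2)
√(-487 + M(20, m(1))) = √(-487 - 2) = √(-489) = I*√489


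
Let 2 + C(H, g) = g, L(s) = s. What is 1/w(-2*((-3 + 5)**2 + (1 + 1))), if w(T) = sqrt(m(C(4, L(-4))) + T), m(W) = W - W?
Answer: -I*sqrt(3)/6 ≈ -0.28868*I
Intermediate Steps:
C(H, g) = -2 + g
m(W) = 0
w(T) = sqrt(T) (w(T) = sqrt(0 + T) = sqrt(T))
1/w(-2*((-3 + 5)**2 + (1 + 1))) = 1/(sqrt(-2*((-3 + 5)**2 + (1 + 1)))) = 1/(sqrt(-2*(2**2 + 2))) = 1/(sqrt(-2*(4 + 2))) = 1/(sqrt(-2*6)) = 1/(sqrt(-12)) = 1/(2*I*sqrt(3)) = -I*sqrt(3)/6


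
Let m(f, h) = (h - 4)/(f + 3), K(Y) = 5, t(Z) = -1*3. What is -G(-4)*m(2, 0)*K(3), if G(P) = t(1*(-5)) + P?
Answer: -28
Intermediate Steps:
t(Z) = -3
m(f, h) = (-4 + h)/(3 + f)
G(P) = -3 + P
-G(-4)*m(2, 0)*K(3) = -(-3 - 4)*((-4 + 0)/(3 + 2))*5 = -(-7*(-4)/5)*5 = -(-7*(-4/5))*5 = -28*5/5 = -1*28 = -28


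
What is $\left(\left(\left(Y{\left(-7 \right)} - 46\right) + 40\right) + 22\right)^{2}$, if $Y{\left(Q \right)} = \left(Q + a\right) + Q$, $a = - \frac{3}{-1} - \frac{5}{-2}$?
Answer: $\frac{225}{4} \approx 56.25$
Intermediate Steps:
$a = \frac{11}{2}$ ($a = \left(-3\right) \left(-1\right) - - \frac{5}{2} = 3 + \frac{5}{2} = \frac{11}{2} \approx 5.5$)
$Y{\left(Q \right)} = \frac{11}{2} + 2 Q$ ($Y{\left(Q \right)} = \left(Q + \frac{11}{2}\right) + Q = \left(\frac{11}{2} + Q\right) + Q = \frac{11}{2} + 2 Q$)
$\left(\left(\left(Y{\left(-7 \right)} - 46\right) + 40\right) + 22\right)^{2} = \left(\left(\left(\left(\frac{11}{2} + 2 \left(-7\right)\right) - 46\right) + 40\right) + 22\right)^{2} = \left(\left(\left(\left(\frac{11}{2} - 14\right) - 46\right) + 40\right) + 22\right)^{2} = \left(\left(\left(- \frac{17}{2} - 46\right) + 40\right) + 22\right)^{2} = \left(\left(- \frac{109}{2} + 40\right) + 22\right)^{2} = \left(- \frac{29}{2} + 22\right)^{2} = \left(\frac{15}{2}\right)^{2} = \frac{225}{4}$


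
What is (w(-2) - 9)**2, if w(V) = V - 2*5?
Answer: 441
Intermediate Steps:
w(V) = -10 + V (w(V) = V - 10 = -10 + V)
(w(-2) - 9)**2 = ((-10 - 2) - 9)**2 = (-12 - 9)**2 = (-21)**2 = 441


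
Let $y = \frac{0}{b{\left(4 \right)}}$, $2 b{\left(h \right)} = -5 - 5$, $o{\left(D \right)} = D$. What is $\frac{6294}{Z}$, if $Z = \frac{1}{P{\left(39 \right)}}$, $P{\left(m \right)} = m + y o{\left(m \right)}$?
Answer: $245466$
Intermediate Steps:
$b{\left(h \right)} = -5$ ($b{\left(h \right)} = \frac{-5 - 5}{2} = \frac{1}{2} \left(-10\right) = -5$)
$y = 0$ ($y = \frac{0}{-5} = 0 \left(- \frac{1}{5}\right) = 0$)
$P{\left(m \right)} = m$ ($P{\left(m \right)} = m + 0 m = m + 0 = m$)
$Z = \frac{1}{39} \approx 0.025641$
$\frac{6294}{Z} = 6294 \frac{1}{\frac{1}{39}} = 6294 \cdot 39 = 245466$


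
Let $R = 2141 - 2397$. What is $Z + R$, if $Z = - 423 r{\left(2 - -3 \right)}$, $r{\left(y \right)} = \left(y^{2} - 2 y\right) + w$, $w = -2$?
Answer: $-5755$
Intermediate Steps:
$R = -256$
$r{\left(y \right)} = -2 + y^{2} - 2 y$ ($r{\left(y \right)} = \left(y^{2} - 2 y\right) - 2 = -2 + y^{2} - 2 y$)
$Z = -5499$ ($Z = - 423 \left(-2 + \left(2 - -3\right)^{2} - 2 \left(2 - -3\right)\right) = - 423 \left(-2 + \left(2 + 3\right)^{2} - 2 \left(2 + 3\right)\right) = - 423 \left(-2 + 5^{2} - 10\right) = - 423 \left(-2 + 25 - 10\right) = \left(-423\right) 13 = -5499$)
$Z + R = -5499 - 256 = -5755$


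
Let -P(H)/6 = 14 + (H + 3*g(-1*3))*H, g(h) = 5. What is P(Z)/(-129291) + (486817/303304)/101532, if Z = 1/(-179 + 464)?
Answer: 24001565789104427/35933257041020503200 ≈ 0.00066795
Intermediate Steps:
Z = 1/285 ≈ 0.0035088
P(H) = -84 - 6*H*(15 + H) (P(H) = -6*(14 + (H + 3*5)*H) = -6*(14 + (H + 15)*H) = -6*(14 + (15 + H)*H) = -6*(14 + H*(15 + H)) = -84 - 6*H*(15 + H))
P(Z)/(-129291) + (486817/303304)/101532 = (-84 - 90*1/285 - 6*(1/285)²)/(-129291) + (486817/303304)/101532 = (-84 - 6/19 - 6*1/81225)*(-1/129291) + (486817*(1/303304))*(1/101532) = (-84 - 6/19 - 2/27075)*(-1/129291) + (486817/303304)*(1/101532) = -2282852/27075*(-1/129291) + 486817/30795061728 = 2282852/3500553825 + 486817/30795061728 = 24001565789104427/35933257041020503200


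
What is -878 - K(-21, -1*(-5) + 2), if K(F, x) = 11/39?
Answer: -34253/39 ≈ -878.28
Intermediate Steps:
K(F, x) = 11/39 (K(F, x) = 11*(1/39) = 11/39)
-878 - K(-21, -1*(-5) + 2) = -878 - 1*11/39 = -878 - 11/39 = -34253/39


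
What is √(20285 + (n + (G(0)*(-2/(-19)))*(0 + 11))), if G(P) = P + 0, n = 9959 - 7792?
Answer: 2*√5613 ≈ 149.84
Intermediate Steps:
n = 2167
G(P) = P
√(20285 + (n + (G(0)*(-2/(-19)))*(0 + 11))) = √(20285 + (2167 + (0*(-2/(-19)))*(0 + 11))) = √(20285 + (2167 + (0*(-2*(-1/19)))*11)) = √(20285 + (2167 + (0*(2/19))*11)) = √(20285 + (2167 + 0*11)) = √(20285 + (2167 + 0)) = √(20285 + 2167) = √22452 = 2*√5613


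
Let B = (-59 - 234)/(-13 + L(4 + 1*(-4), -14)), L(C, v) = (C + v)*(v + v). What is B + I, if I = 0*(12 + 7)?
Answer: -293/379 ≈ -0.77309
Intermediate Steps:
L(C, v) = 2*v*(C + v) (L(C, v) = (C + v)*(2*v) = 2*v*(C + v))
I = 0 (I = 0*19 = 0)
B = -293/379 (B = (-59 - 234)/(-13 + 2*(-14)*((4 + 1*(-4)) - 14)) = -293/(-13 + 2*(-14)*((4 - 4) - 14)) = -293/(-13 + 2*(-14)*(0 - 14)) = -293/(-13 + 2*(-14)*(-14)) = -293/(-13 + 392) = -293/379 ≈ -0.77309)
B + I = -293/379 + 0 = -293/379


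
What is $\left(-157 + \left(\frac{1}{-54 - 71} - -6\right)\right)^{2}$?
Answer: $\frac{356303376}{15625} \approx 22803.0$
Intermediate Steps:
$\left(-157 + \left(\frac{1}{-54 - 71} - -6\right)\right)^{2} = \left(-157 + \left(\frac{1}{-125} + 6\right)\right)^{2} = \left(-157 + \left(- \frac{1}{125} + 6\right)\right)^{2} = \left(-157 + \frac{749}{125}\right)^{2} = \left(- \frac{18876}{125}\right)^{2} = \frac{356303376}{15625}$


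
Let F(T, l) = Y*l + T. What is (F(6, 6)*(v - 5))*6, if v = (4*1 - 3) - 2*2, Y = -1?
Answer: 0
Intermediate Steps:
F(T, l) = T - l (F(T, l) = -l + T = T - l)
v = -3 (v = (4 - 3) - 4 = 1 - 4 = -3)
(F(6, 6)*(v - 5))*6 = ((6 - 1*6)*(-3 - 5))*6 = ((6 - 6)*(-8))*6 = (0*(-8))*6 = 0*6 = 0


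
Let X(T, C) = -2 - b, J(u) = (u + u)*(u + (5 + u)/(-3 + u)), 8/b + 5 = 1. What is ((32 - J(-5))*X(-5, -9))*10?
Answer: 0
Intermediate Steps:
b = -2 (b = 8/(-5 + 1) = 8/(-4) = 8*(-1/4) = -2)
J(u) = 2*u*(u + (5 + u)/(-3 + u)) (J(u) = (2*u)*(u + (5 + u)/(-3 + u)) = 2*u*(u + (5 + u)/(-3 + u)))
X(T, C) = 0 (X(T, C) = -2 - 1*(-2) = -2 + 2 = 0)
((32 - J(-5))*X(-5, -9))*10 = ((32 - 2*(-5)*(5 + (-5)**2 - 2*(-5))/(-3 - 5))*0)*10 = ((32 - 2*(-5)*(5 + 25 + 10)/(-8))*0)*10 = ((32 - 2*(-5)*(-1)*40/8)*0)*10 = ((32 - 1*50)*0)*10 = ((32 - 50)*0)*10 = -18*0*10 = 0*10 = 0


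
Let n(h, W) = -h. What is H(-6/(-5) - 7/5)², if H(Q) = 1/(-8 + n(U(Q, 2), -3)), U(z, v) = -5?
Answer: ⅑ ≈ 0.11111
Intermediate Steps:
H(Q) = -⅓ (H(Q) = 1/(-8 - 1*(-5)) = 1/(-8 + 5) = 1/(-3) = -⅓)
H(-6/(-5) - 7/5)² = (-⅓)² = ⅑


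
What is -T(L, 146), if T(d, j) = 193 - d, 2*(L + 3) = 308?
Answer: -42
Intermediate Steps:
L = 151 (L = -3 + (1/2)*308 = -3 + 154 = 151)
-T(L, 146) = -(193 - 1*151) = -(193 - 151) = -1*42 = -42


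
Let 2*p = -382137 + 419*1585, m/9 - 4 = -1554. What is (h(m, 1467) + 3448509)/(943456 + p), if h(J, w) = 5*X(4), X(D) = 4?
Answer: 3448529/1084445 ≈ 3.1800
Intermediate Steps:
m = -13950 (m = 36 + 9*(-1554) = 36 - 13986 = -13950)
h(J, w) = 20 (h(J, w) = 5*4 = 20)
p = 140989 (p = (-382137 + 419*1585)/2 = (-382137 + 664115)/2 = (1/2)*281978 = 140989)
(h(m, 1467) + 3448509)/(943456 + p) = (20 + 3448509)/(943456 + 140989) = 3448529/1084445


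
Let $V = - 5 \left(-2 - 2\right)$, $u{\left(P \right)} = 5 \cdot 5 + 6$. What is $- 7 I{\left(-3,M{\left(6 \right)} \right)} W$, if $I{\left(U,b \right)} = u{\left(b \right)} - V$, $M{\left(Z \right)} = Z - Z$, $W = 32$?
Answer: $-2464$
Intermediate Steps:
$M{\left(Z \right)} = 0$
$u{\left(P \right)} = 31$ ($u{\left(P \right)} = 25 + 6 = 31$)
$V = 20$ ($V = \left(-5\right) \left(-4\right) = 20$)
$I{\left(U,b \right)} = 11$ ($I{\left(U,b \right)} = 31 - 20 = 11$)
$- 7 I{\left(-3,M{\left(6 \right)} \right)} W = \left(-7\right) 11 \cdot 32 = \left(-77\right) 32 = -2464$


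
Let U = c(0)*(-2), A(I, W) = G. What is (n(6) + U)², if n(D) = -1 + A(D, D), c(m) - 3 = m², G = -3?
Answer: 100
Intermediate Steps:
A(I, W) = -3
c(m) = 3 + m²
n(D) = -4 (n(D) = -1 - 3 = -4)
U = -6 (U = (3 + 0²)*(-2) = (3 + 0)*(-2) = 3*(-2) = -6)
(n(6) + U)² = (-4 - 6)² = (-10)² = 100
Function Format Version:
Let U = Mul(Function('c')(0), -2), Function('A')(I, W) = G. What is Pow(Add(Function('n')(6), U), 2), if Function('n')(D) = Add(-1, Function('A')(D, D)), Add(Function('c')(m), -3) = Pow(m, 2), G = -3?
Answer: 100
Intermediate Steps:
Function('A')(I, W) = -3
Function('c')(m) = Add(3, Pow(m, 2))
Function('n')(D) = -4 (Function('n')(D) = Add(-1, -3) = -4)
U = -6 (U = Mul(Add(3, Pow(0, 2)), -2) = Mul(Add(3, 0), -2) = Mul(3, -2) = -6)
Pow(Add(Function('n')(6), U), 2) = Pow(Add(-4, -6), 2) = Pow(-10, 2) = 100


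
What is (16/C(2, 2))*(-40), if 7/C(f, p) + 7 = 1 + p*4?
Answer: -1280/7 ≈ -182.86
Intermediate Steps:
C(f, p) = 7/(-6 + 4*p) (C(f, p) = 7/(-7 + (1 + p*4)) = 7/(-7 + (1 + 4*p)) = 7/(-6 + 4*p))
(16/C(2, 2))*(-40) = (16/((7/(2*(-3 + 2*2)))))*(-40) = (16/((7/(2*(-3 + 4)))))*(-40) = (16/(((7/2)/1)))*(-40) = (16/(((7/2)*1)))*(-40) = (16/(7/2))*(-40) = (16*(2/7))*(-40) = (32/7)*(-40) = -1280/7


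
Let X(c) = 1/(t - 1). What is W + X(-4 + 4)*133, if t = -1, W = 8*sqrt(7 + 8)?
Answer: -133/2 + 8*sqrt(15) ≈ -35.516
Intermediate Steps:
W = 8*sqrt(15) ≈ 30.984
X(c) = -1/2 (X(c) = 1/(-1 - 1) = 1/(-2) = -1/2)
W + X(-4 + 4)*133 = 8*sqrt(15) - 1/2*133 = 8*sqrt(15) - 133/2 = -133/2 + 8*sqrt(15)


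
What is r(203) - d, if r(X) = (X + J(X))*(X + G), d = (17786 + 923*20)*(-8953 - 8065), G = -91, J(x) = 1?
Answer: 616857276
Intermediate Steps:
d = -616834428 (d = (17786 + 18460)*(-17018) = 36246*(-17018) = -616834428)
r(X) = (1 + X)*(-91 + X) (r(X) = (X + 1)*(X - 91) = (1 + X)*(-91 + X))
r(203) - d = (-91 + 203² - 90*203) - 1*(-616834428) = (-91 + 41209 - 18270) + 616834428 = 22848 + 616834428 = 616857276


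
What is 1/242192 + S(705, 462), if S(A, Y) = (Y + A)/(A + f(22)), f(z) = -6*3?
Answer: 94212917/55461968 ≈ 1.6987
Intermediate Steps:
f(z) = -18
S(A, Y) = (A + Y)/(-18 + A) (S(A, Y) = (Y + A)/(A - 18) = (A + Y)/(-18 + A))
1/242192 + S(705, 462) = 1/242192 + (705 + 462)/(-18 + 705) = 1/242192 + 1167/687 = 1/242192 + (1/687)*1167 = 1/242192 + 389/229 = 94212917/55461968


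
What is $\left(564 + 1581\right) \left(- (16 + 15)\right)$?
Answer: $-66495$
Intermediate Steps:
$\left(564 + 1581\right) \left(- (16 + 15)\right) = 2145 \left(\left(-1\right) 31\right) = 2145 \left(-31\right) = -66495$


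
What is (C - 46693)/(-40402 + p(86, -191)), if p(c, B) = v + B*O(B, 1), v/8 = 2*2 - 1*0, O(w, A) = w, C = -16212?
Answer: 62905/3889 ≈ 16.175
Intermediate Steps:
v = 32 (v = 8*(2*2 - 1*0) = 8*(4 + 0) = 8*4 = 32)
p(c, B) = 32 + B² (p(c, B) = 32 + B*B = 32 + B²)
(C - 46693)/(-40402 + p(86, -191)) = (-16212 - 46693)/(-40402 + (32 + (-191)²)) = -62905/(-40402 + (32 + 36481)) = -62905/(-40402 + 36513) = -62905/(-3889) = -62905*(-1/3889) = 62905/3889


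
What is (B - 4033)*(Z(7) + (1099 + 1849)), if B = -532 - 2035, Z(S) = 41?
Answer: -19727400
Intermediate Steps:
B = -2567
(B - 4033)*(Z(7) + (1099 + 1849)) = (-2567 - 4033)*(41 + (1099 + 1849)) = -6600*(41 + 2948) = -6600*2989 = -19727400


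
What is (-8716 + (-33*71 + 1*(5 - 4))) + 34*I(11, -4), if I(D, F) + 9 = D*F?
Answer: -12860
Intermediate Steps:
I(D, F) = -9 + D*F
(-8716 + (-33*71 + 1*(5 - 4))) + 34*I(11, -4) = (-8716 + (-33*71 + 1*(5 - 4))) + 34*(-9 + 11*(-4)) = (-8716 + (-2343 + 1*1)) + 34*(-9 - 44) = (-8716 + (-2343 + 1)) + 34*(-53) = (-8716 - 2342) - 1802 = -11058 - 1802 = -12860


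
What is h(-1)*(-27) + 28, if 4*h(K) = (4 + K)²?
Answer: -131/4 ≈ -32.750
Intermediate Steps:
h(K) = (4 + K)²/4
h(-1)*(-27) + 28 = ((4 - 1)²/4)*(-27) + 28 = ((¼)*3²)*(-27) + 28 = ((¼)*9)*(-27) + 28 = (9/4)*(-27) + 28 = -243/4 + 28 = -131/4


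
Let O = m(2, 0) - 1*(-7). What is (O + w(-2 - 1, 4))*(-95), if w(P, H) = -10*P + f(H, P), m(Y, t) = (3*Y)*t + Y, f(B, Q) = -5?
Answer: -3230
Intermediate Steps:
m(Y, t) = Y + 3*Y*t (m(Y, t) = 3*Y*t + Y = Y + 3*Y*t)
w(P, H) = -5 - 10*P (w(P, H) = -10*P - 5 = -5 - 10*P)
O = 9 (O = 2*(1 + 3*0) - 1*(-7) = 2*(1 + 0) + 7 = 2*1 + 7 = 2 + 7 = 9)
(O + w(-2 - 1, 4))*(-95) = (9 + (-5 - 10*(-2 - 1)))*(-95) = (9 + (-5 - 10*(-3)))*(-95) = (9 + (-5 + 30))*(-95) = (9 + 25)*(-95) = 34*(-95) = -3230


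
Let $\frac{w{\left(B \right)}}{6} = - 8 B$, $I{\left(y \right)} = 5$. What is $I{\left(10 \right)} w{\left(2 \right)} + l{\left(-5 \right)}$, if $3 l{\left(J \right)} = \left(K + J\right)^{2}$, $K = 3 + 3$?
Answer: $- \frac{1439}{3} \approx -479.67$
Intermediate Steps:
$w{\left(B \right)} = - 48 B$ ($w{\left(B \right)} = 6 \left(- 8 B\right) = - 48 B$)
$K = 6$
$l{\left(J \right)} = \frac{\left(6 + J\right)^{2}}{3}$
$I{\left(10 \right)} w{\left(2 \right)} + l{\left(-5 \right)} = 5 \left(\left(-48\right) 2\right) + \frac{\left(6 - 5\right)^{2}}{3} = 5 \left(-96\right) + \frac{1^{2}}{3} = -480 + \frac{1}{3} \cdot 1 = -480 + \frac{1}{3} = - \frac{1439}{3}$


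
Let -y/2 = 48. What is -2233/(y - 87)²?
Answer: -2233/33489 ≈ -0.066679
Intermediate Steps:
y = -96 (y = -2*48 = -96)
-2233/(y - 87)² = -2233/(-96 - 87)² = -2233/((-183)²) = -2233/33489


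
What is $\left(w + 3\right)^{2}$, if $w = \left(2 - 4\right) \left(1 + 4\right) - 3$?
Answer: $100$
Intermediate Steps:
$w = -13$ ($w = \left(2 - 4\right) 5 - 3 = \left(-2\right) 5 - 3 = -10 - 3 = -13$)
$\left(w + 3\right)^{2} = \left(-13 + 3\right)^{2} = \left(-10\right)^{2} = 100$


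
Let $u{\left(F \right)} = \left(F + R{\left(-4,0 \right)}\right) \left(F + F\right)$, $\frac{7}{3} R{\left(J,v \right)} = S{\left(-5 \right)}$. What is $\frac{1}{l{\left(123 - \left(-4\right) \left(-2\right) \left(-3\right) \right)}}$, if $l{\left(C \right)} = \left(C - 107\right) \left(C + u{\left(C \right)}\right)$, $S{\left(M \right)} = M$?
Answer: $\frac{1}{1709400} \approx 5.85 \cdot 10^{-7}$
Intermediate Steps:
$R{\left(J,v \right)} = - \frac{15}{7}$ ($R{\left(J,v \right)} = \frac{3}{7} \left(-5\right) = - \frac{15}{7}$)
$u{\left(F \right)} = 2 F \left(- \frac{15}{7} + F\right)$ ($u{\left(F \right)} = \left(F - \frac{15}{7}\right) \left(F + F\right) = \left(- \frac{15}{7} + F\right) 2 F = 2 F \left(- \frac{15}{7} + F\right)$)
$l{\left(C \right)} = \left(-107 + C\right) \left(C + \frac{2 C \left(-15 + 7 C\right)}{7}\right)$ ($l{\left(C \right)} = \left(C - 107\right) \left(C + \frac{2 C \left(-15 + 7 C\right)}{7}\right) = \left(-107 + C\right) \left(C + \frac{2 C \left(-15 + 7 C\right)}{7}\right)$)
$\frac{1}{l{\left(123 - \left(-4\right) \left(-2\right) \left(-3\right) \right)}} = \frac{1}{\frac{1}{7} \left(123 - \left(-4\right) \left(-2\right) \left(-3\right)\right) \left(2461 - 1521 \left(123 - \left(-4\right) \left(-2\right) \left(-3\right)\right) + 14 \left(123 - \left(-4\right) \left(-2\right) \left(-3\right)\right)^{2}\right)} = \frac{1}{\frac{1}{7} \left(123 - 8 \left(-3\right)\right) \left(2461 - 1521 \left(123 - 8 \left(-3\right)\right) + 14 \left(123 - 8 \left(-3\right)\right)^{2}\right)} = \frac{1}{\frac{1}{7} \left(123 - -24\right) \left(2461 - 1521 \left(123 - -24\right) + 14 \left(123 - -24\right)^{2}\right)} = \frac{1}{\frac{1}{7} \left(123 + 24\right) \left(2461 - 1521 \left(123 + 24\right) + 14 \left(123 + 24\right)^{2}\right)} = \frac{1}{\frac{1}{7} \cdot 147 \left(2461 - 223587 + 14 \cdot 147^{2}\right)} = \frac{1}{\frac{1}{7} \cdot 147 \left(2461 - 223587 + 14 \cdot 21609\right)} = \frac{1}{\frac{1}{7} \cdot 147 \left(2461 - 223587 + 302526\right)} = \frac{1}{\frac{1}{7} \cdot 147 \cdot 81400} = \frac{1}{1709400}$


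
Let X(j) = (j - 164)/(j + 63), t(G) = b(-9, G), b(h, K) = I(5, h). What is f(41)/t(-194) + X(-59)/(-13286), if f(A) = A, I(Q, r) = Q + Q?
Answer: 1090567/265720 ≈ 4.1042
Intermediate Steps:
I(Q, r) = 2*Q
b(h, K) = 10 (b(h, K) = 2*5 = 10)
t(G) = 10
X(j) = (-164 + j)/(63 + j)
f(41)/t(-194) + X(-59)/(-13286) = 41/10 + ((-164 - 59)/(63 - 59))/(-13286) = 41*(1/10) + (-223/4)*(-1/13286) = 41/10 + ((1/4)*(-223))*(-1/13286) = 41/10 - 223/4*(-1/13286) = 41/10 + 223/53144 = 1090567/265720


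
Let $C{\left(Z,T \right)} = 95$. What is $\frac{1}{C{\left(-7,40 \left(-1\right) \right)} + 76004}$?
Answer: $\frac{1}{76099} \approx 1.3141 \cdot 10^{-5}$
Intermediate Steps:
$\frac{1}{C{\left(-7,40 \left(-1\right) \right)} + 76004} = \frac{1}{95 + 76004} = \frac{1}{76099}$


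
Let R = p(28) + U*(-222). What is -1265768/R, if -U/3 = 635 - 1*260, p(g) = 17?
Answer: -180824/35681 ≈ -5.0678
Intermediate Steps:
U = -1125 (U = -3*(635 - 1*260) = -3*(635 - 260) = -3*375 = -1125)
R = 249767 (R = 17 - 1125*(-222) = 17 + 249750 = 249767)
-1265768/R = -1265768/249767 = -1265768*1/249767 = -180824/35681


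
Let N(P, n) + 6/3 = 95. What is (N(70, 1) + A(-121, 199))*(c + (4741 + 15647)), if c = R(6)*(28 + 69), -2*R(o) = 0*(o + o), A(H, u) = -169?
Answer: -1549488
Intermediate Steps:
N(P, n) = 93 (N(P, n) = -2 + 95 = 93)
R(o) = 0 (R(o) = -0*(o + o) = -0*2*o = -½*0 = 0)
c = 0 (c = 0*(28 + 69) = 0*97 = 0)
(N(70, 1) + A(-121, 199))*(c + (4741 + 15647)) = (93 - 169)*(0 + (4741 + 15647)) = -76*(0 + 20388) = -76*20388 = -1549488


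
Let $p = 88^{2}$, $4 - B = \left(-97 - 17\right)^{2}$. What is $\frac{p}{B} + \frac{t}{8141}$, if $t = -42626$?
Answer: $- \frac{1376877}{236089} \approx -5.832$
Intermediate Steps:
$B = -12992$ ($B = 4 - \left(-97 - 17\right)^{2} = 4 - \left(-114\right)^{2} = 4 - 12996 = -12992$)
$p = 7744$
$\frac{p}{B} + \frac{t}{8141} = \frac{7744}{-12992} - \frac{42626}{8141} = 7744 \left(- \frac{1}{12992}\right) - \frac{42626}{8141} = - \frac{121}{203} - \frac{42626}{8141} = - \frac{1376877}{236089}$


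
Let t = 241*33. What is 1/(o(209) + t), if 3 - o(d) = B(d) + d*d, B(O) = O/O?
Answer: -1/35726 ≈ -2.7991e-5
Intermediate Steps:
B(O) = 1
t = 7953
o(d) = 2 - d² (o(d) = 3 - (1 + d*d) = 3 - (1 + d²) = 3 + (-1 - d²) = 2 - d²)
1/(o(209) + t) = 1/((2 - 1*209²) + 7953) = 1/((2 - 1*43681) + 7953) = 1/((2 - 43681) + 7953) = 1/(-43679 + 7953) = 1/(-35726) = -1/35726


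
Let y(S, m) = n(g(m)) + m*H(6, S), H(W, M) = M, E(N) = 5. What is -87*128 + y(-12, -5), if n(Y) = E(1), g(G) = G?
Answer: -11071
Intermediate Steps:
n(Y) = 5
y(S, m) = 5 + S*m (y(S, m) = 5 + m*S = 5 + S*m)
-87*128 + y(-12, -5) = -87*128 + (5 - 12*(-5)) = -11136 + (5 + 60) = -11136 + 65 = -11071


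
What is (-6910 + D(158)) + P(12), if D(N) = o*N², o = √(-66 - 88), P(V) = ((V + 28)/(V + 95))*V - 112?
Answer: -750874/107 + 24964*I*√154 ≈ -7017.5 + 3.098e+5*I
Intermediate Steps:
P(V) = -112 + V*(28 + V)/(95 + V) (P(V) = ((28 + V)/(95 + V))*V - 112 = V*(28 + V)/(95 + V) - 112 = -112 + V*(28 + V)/(95 + V))
o = I*√154 (o = √(-154) = I*√154 ≈ 12.41*I)
D(N) = I*√154*N² (D(N) = (I*√154)*N² = I*√154*N²)
(-6910 + D(158)) + P(12) = (-6910 + I*√154*158²) + (-10640 + 12² - 84*12)/(95 + 12) = (-6910 + I*√154*24964) + (-10640 + 144 - 1008)/107 = (-6910 + 24964*I*√154) + (1/107)*(-11504) = (-6910 + 24964*I*√154) - 11504/107 = -750874/107 + 24964*I*√154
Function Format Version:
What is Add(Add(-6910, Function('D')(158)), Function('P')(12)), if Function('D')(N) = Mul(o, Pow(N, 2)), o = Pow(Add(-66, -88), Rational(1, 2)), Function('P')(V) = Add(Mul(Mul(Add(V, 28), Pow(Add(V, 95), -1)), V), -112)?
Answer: Add(Rational(-750874, 107), Mul(24964, I, Pow(154, Rational(1, 2)))) ≈ Add(-7017.5, Mul(3.0980e+5, I))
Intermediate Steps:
Function('P')(V) = Add(-112, Mul(V, Pow(Add(95, V), -1), Add(28, V))) (Function('P')(V) = Add(Mul(Mul(Add(28, V), Pow(Add(95, V), -1)), V), -112) = Add(Mul(Mul(Pow(Add(95, V), -1), Add(28, V)), V), -112) = Add(Mul(V, Pow(Add(95, V), -1), Add(28, V)), -112) = Add(-112, Mul(V, Pow(Add(95, V), -1), Add(28, V))))
o = Mul(I, Pow(154, Rational(1, 2))) (o = Pow(-154, Rational(1, 2)) = Mul(I, Pow(154, Rational(1, 2))) ≈ Mul(12.410, I))
Function('D')(N) = Mul(I, Pow(154, Rational(1, 2)), Pow(N, 2)) (Function('D')(N) = Mul(Mul(I, Pow(154, Rational(1, 2))), Pow(N, 2)) = Mul(I, Pow(154, Rational(1, 2)), Pow(N, 2)))
Add(Add(-6910, Function('D')(158)), Function('P')(12)) = Add(Add(-6910, Mul(I, Pow(154, Rational(1, 2)), Pow(158, 2))), Mul(Pow(Add(95, 12), -1), Add(-10640, Pow(12, 2), Mul(-84, 12)))) = Add(Add(-6910, Mul(I, Pow(154, Rational(1, 2)), 24964)), Mul(Pow(107, -1), Add(-10640, 144, -1008))) = Add(Add(-6910, Mul(24964, I, Pow(154, Rational(1, 2)))), Mul(Rational(1, 107), -11504)) = Add(Add(-6910, Mul(24964, I, Pow(154, Rational(1, 2)))), Rational(-11504, 107)) = Add(Rational(-750874, 107), Mul(24964, I, Pow(154, Rational(1, 2))))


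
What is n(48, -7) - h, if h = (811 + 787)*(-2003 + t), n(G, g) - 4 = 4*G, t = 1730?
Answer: 436450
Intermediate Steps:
n(G, g) = 4 + 4*G
h = -436254 (h = (811 + 787)*(-2003 + 1730) = 1598*(-273) = -436254)
n(48, -7) - h = (4 + 4*48) - 1*(-436254) = (4 + 192) + 436254 = 196 + 436254 = 436450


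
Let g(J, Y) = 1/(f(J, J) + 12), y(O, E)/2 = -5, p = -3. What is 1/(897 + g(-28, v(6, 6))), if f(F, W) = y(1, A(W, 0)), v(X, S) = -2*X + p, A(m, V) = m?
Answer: 2/1795 ≈ 0.0011142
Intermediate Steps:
y(O, E) = -10 (y(O, E) = 2*(-5) = -10)
v(X, S) = -3 - 2*X (v(X, S) = -2*X - 3 = -3 - 2*X)
f(F, W) = -10
g(J, Y) = ½ (g(J, Y) = 1/(-10 + 12) = 1/2 = ½)
1/(897 + g(-28, v(6, 6))) = 1/(897 + ½) = 1/(1795/2) = 2/1795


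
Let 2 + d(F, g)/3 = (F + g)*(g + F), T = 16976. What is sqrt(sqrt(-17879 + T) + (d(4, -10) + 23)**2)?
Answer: sqrt(15625 + I*sqrt(903)) ≈ 125.0 + 0.12*I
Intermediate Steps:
d(F, g) = -6 + 3*(F + g)**2 (d(F, g) = -6 + 3*((F + g)*(g + F)) = -6 + 3*((F + g)*(F + g)) = -6 + 3*(F + g)**2)
sqrt(sqrt(-17879 + T) + (d(4, -10) + 23)**2) = sqrt(sqrt(-17879 + 16976) + ((-6 + 3*(4 - 10)**2) + 23)**2) = sqrt(sqrt(-903) + ((-6 + 3*(-6)**2) + 23)**2) = sqrt(I*sqrt(903) + ((-6 + 3*36) + 23)**2) = sqrt(I*sqrt(903) + ((-6 + 108) + 23)**2) = sqrt(I*sqrt(903) + (102 + 23)**2) = sqrt(I*sqrt(903) + 125**2) = sqrt(I*sqrt(903) + 15625) = sqrt(15625 + I*sqrt(903))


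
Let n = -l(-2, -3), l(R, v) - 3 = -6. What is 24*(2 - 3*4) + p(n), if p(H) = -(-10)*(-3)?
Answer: -270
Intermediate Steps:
l(R, v) = -3 (l(R, v) = 3 - 6 = -3)
n = 3 (n = -1*(-3) = 3)
p(H) = -30 (p(H) = -2*15 = -30)
24*(2 - 3*4) + p(n) = 24*(2 - 3*4) - 30 = 24*(2 - 12) - 30 = 24*(-10) - 30 = -240 - 30 = -270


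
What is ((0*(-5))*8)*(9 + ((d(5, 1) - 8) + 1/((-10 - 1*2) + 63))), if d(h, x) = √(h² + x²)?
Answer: 0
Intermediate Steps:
((0*(-5))*8)*(9 + ((d(5, 1) - 8) + 1/((-10 - 1*2) + 63))) = ((0*(-5))*8)*(9 + ((√(5² + 1²) - 8) + 1/((-10 - 1*2) + 63))) = (0*8)*(9 + ((√(25 + 1) - 8) + 1/((-10 - 2) + 63))) = 0*(9 + ((√26 - 8) + 1/(-12 + 63))) = 0*(9 + ((-8 + √26) + 1/51)) = 0*(9 + (-407/51 + √26)) = 0*(52/51 + √26) = 0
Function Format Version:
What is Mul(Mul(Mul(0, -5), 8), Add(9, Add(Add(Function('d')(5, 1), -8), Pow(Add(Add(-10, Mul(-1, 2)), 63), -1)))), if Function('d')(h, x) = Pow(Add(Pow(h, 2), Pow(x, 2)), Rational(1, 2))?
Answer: 0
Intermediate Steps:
Mul(Mul(Mul(0, -5), 8), Add(9, Add(Add(Function('d')(5, 1), -8), Pow(Add(Add(-10, Mul(-1, 2)), 63), -1)))) = Mul(Mul(Mul(0, -5), 8), Add(9, Add(Add(Pow(Add(Pow(5, 2), Pow(1, 2)), Rational(1, 2)), -8), Pow(Add(Add(-10, Mul(-1, 2)), 63), -1)))) = Mul(Mul(0, 8), Add(9, Add(Add(Pow(Add(25, 1), Rational(1, 2)), -8), Pow(Add(Add(-10, -2), 63), -1)))) = Mul(0, Add(9, Add(Add(Pow(26, Rational(1, 2)), -8), Pow(Add(-12, 63), -1)))) = Mul(0, Add(9, Add(Add(-8, Pow(26, Rational(1, 2))), Pow(51, -1)))) = Mul(0, Add(9, Add(Add(-8, Pow(26, Rational(1, 2))), Rational(1, 51)))) = Mul(0, Add(9, Add(Rational(-407, 51), Pow(26, Rational(1, 2))))) = Mul(0, Add(Rational(52, 51), Pow(26, Rational(1, 2)))) = 0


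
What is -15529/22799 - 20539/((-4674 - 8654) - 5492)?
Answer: 176012881/429077180 ≈ 0.41021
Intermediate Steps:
-15529/22799 - 20539/((-4674 - 8654) - 5492) = -15529*1/22799 - 20539/(-13328 - 5492) = -15529/22799 - 20539/(-18820) = -15529/22799 - 20539*(-1/18820) = -15529/22799 + 20539/18820 = 176012881/429077180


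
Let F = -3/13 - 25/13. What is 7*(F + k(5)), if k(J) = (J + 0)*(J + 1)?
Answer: 2534/13 ≈ 194.92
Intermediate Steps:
F = -28/13 (F = -3*1/13 - 25*1/13 = -3/13 - 25/13 = -28/13 ≈ -2.1538)
k(J) = J*(1 + J)
7*(F + k(5)) = 7*(-28/13 + 5*(1 + 5)) = 7*(-28/13 + 5*6) = 7*(-28/13 + 30) = 7*(362/13) = 2534/13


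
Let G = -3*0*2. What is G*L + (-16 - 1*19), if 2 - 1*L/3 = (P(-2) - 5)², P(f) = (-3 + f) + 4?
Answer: -35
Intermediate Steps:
P(f) = 1 + f
L = -102 (L = 6 - 3*((1 - 2) - 5)² = 6 - 3*(-1 - 5)² = 6 - 3*(-6)² = 6 - 3*36 = 6 - 108 = -102)
G = 0 (G = 0*2 = 0)
G*L + (-16 - 1*19) = 0*(-102) + (-16 - 1*19) = 0 + (-16 - 19) = 0 - 35 = -35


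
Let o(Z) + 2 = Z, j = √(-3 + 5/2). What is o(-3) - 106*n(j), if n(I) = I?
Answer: -5 - 53*I*√2 ≈ -5.0 - 74.953*I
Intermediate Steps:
j = I*√2/2 (j = √(-3 + 5*(½)) = √(-3 + 5/2) = √(-½) = I*√2/2 ≈ 0.70711*I)
o(Z) = -2 + Z
o(-3) - 106*n(j) = (-2 - 3) - 53*I*√2 = -5 - 53*I*√2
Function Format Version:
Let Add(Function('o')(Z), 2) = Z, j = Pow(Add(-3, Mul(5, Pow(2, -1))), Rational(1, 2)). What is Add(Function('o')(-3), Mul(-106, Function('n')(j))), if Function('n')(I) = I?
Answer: Add(-5, Mul(-53, I, Pow(2, Rational(1, 2)))) ≈ Add(-5.0000, Mul(-74.953, I))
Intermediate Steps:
j = Mul(Rational(1, 2), I, Pow(2, Rational(1, 2))) (j = Pow(Add(-3, Mul(5, Rational(1, 2))), Rational(1, 2)) = Pow(Add(-3, Rational(5, 2)), Rational(1, 2)) = Pow(Rational(-1, 2), Rational(1, 2)) = Mul(Rational(1, 2), I, Pow(2, Rational(1, 2))) ≈ Mul(0.70711, I))
Function('o')(Z) = Add(-2, Z)
Add(Function('o')(-3), Mul(-106, Function('n')(j))) = Add(Add(-2, -3), Mul(-106, Mul(Rational(1, 2), I, Pow(2, Rational(1, 2))))) = Add(-5, Mul(-53, I, Pow(2, Rational(1, 2))))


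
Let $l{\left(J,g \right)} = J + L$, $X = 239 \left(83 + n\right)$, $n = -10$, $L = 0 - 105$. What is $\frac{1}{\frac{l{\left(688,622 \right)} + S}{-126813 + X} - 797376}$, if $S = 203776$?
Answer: $- \frac{109366}{87206027975} \approx -1.2541 \cdot 10^{-6}$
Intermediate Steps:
$L = -105$
$X = 17447$ ($X = 239 \left(83 - 10\right) = 239 \cdot 73 = 17447$)
$l{\left(J,g \right)} = -105 + J$ ($l{\left(J,g \right)} = J - 105 = -105 + J$)
$\frac{1}{\frac{l{\left(688,622 \right)} + S}{-126813 + X} - 797376} = \frac{1}{\frac{\left(-105 + 688\right) + 203776}{-126813 + 17447} - 797376} = \frac{1}{\frac{583 + 203776}{-109366} - 797376} = \frac{1}{204359 \left(- \frac{1}{109366}\right) - 797376} = \frac{1}{- \frac{204359}{109366} - 797376} = \frac{1}{- \frac{87206027975}{109366}} = - \frac{109366}{87206027975}$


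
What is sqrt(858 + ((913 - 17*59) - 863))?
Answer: I*sqrt(95) ≈ 9.7468*I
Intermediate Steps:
sqrt(858 + ((913 - 17*59) - 863)) = sqrt(858 + ((913 - 1003) - 863)) = sqrt(858 + (-90 - 863)) = sqrt(858 - 953) = sqrt(-95) = I*sqrt(95)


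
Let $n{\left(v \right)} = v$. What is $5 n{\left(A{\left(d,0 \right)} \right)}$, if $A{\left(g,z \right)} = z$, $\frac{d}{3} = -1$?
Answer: $0$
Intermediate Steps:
$d = -3$ ($d = 3 \left(-1\right) = -3$)
$5 n{\left(A{\left(d,0 \right)} \right)} = 5 \cdot 0 = 0$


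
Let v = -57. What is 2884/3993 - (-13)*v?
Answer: -2955929/3993 ≈ -740.28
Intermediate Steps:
2884/3993 - (-13)*v = 2884/3993 - (-13)*(-57) = 2884*(1/3993) - 1*741 = 2884/3993 - 741 = -2955929/3993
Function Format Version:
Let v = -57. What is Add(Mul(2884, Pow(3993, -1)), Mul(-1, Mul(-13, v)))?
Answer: Rational(-2955929, 3993) ≈ -740.28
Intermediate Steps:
Add(Mul(2884, Pow(3993, -1)), Mul(-1, Mul(-13, v))) = Add(Mul(2884, Pow(3993, -1)), Mul(-1, Mul(-13, -57))) = Add(Mul(2884, Rational(1, 3993)), Mul(-1, 741)) = Add(Rational(2884, 3993), -741) = Rational(-2955929, 3993)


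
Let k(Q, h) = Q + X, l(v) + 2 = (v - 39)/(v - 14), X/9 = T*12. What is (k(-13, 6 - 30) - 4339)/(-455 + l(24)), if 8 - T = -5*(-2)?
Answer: 9136/917 ≈ 9.9629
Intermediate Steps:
T = -2 (T = 8 - (-5)*(-2) = 8 - 1*10 = 8 - 10 = -2)
X = -216 (X = 9*(-2*12) = 9*(-24) = -216)
l(v) = -2 + (-39 + v)/(-14 + v) (l(v) = -2 + (v - 39)/(v - 14) = -2 + (-39 + v)/(-14 + v))
k(Q, h) = -216 + Q (k(Q, h) = Q - 216 = -216 + Q)
(k(-13, 6 - 30) - 4339)/(-455 + l(24)) = ((-216 - 13) - 4339)/(-455 + (-11 - 1*24)/(-14 + 24)) = (-229 - 4339)/(-455 + (-11 - 24)/10) = -4568/(-455 + (1/10)*(-35)) = -4568/(-455 - 7/2) = -4568/(-917/2) = -4568*(-2/917) = 9136/917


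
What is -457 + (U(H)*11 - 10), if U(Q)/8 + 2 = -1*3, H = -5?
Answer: -907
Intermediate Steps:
U(Q) = -40 (U(Q) = -16 + 8*(-1*3) = -16 + 8*(-3) = -16 - 24 = -40)
-457 + (U(H)*11 - 10) = -457 + (-40*11 - 10) = -457 + (-440 - 10) = -457 - 450 = -907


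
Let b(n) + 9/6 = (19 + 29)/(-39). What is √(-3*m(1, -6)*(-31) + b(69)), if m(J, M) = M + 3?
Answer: 5*I*√7618/26 ≈ 16.785*I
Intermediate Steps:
b(n) = -71/26 (b(n) = -3/2 + (19 + 29)/(-39) = -3/2 + 48*(-1/39) = -3/2 - 16/13 = -71/26)
m(J, M) = 3 + M
√(-3*m(1, -6)*(-31) + b(69)) = √(-3*(3 - 6)*(-31) - 71/26) = √(-3*(-3)*(-31) - 71/26) = √(9*(-31) - 71/26) = √(-279 - 71/26) = √(-7325/26) = 5*I*√7618/26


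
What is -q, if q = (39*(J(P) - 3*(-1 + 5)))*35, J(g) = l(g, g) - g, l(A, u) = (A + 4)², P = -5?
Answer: 8190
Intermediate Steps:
l(A, u) = (4 + A)²
J(g) = (4 + g)² - g
q = -8190 (q = (39*(((4 - 5)² - 1*(-5)) - 3*(-1 + 5)))*35 = (39*(((-1)² + 5) - 3*4))*35 = (39*((1 + 5) - 12))*35 = (39*(6 - 12))*35 = (39*(-6))*35 = -234*35 = -8190)
-q = -1*(-8190) = 8190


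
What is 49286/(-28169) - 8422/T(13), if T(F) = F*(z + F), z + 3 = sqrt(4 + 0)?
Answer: -122463967/2197182 ≈ -55.737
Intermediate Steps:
z = -1 (z = -3 + sqrt(4 + 0) = -3 + sqrt(4) = -3 + 2 = -1)
T(F) = F*(-1 + F)
49286/(-28169) - 8422/T(13) = 49286/(-28169) - 8422*1/(13*(-1 + 13)) = 49286*(-1/28169) - 8422/(13*12) = -49286/28169 - 8422/156 = -49286/28169 - 8422*1/156 = -49286/28169 - 4211/78 = -122463967/2197182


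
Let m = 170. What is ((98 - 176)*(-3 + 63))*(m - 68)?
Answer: -477360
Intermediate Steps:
((98 - 176)*(-3 + 63))*(m - 68) = ((98 - 176)*(-3 + 63))*(170 - 68) = -78*60*102 = -4680*102 = -477360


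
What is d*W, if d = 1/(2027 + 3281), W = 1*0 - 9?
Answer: -9/5308 ≈ -0.0016956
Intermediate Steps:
W = -9 (W = 0 - 9 = -9)
d = 1/5308 ≈ 0.00018839
d*W = (1/5308)*(-9) = -9/5308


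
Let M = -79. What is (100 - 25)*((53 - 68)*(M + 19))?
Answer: 67500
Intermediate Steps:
(100 - 25)*((53 - 68)*(M + 19)) = (100 - 25)*((53 - 68)*(-79 + 19)) = 75*(-15*(-60)) = 75*900 = 67500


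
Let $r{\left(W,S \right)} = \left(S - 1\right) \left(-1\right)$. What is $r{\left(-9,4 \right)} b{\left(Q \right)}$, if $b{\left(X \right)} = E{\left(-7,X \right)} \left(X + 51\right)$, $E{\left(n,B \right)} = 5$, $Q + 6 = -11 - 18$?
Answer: $-240$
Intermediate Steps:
$Q = -35$ ($Q = -6 - 29 = -35$)
$r{\left(W,S \right)} = 1 - S$ ($r{\left(W,S \right)} = \left(-1 + S\right) \left(-1\right) = 1 - S$)
$b{\left(X \right)} = 255 + 5 X$ ($b{\left(X \right)} = 5 \left(X + 51\right) = 5 \left(51 + X\right) = 255 + 5 X$)
$r{\left(-9,4 \right)} b{\left(Q \right)} = \left(1 - 4\right) \left(255 + 5 \left(-35\right)\right) = \left(1 - 4\right) \left(255 - 175\right) = \left(-3\right) 80 = -240$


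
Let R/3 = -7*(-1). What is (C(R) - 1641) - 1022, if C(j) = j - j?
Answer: -2663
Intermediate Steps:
R = 21 (R = 3*(-7*(-1)) = 3*7 = 21)
C(j) = 0
(C(R) - 1641) - 1022 = (0 - 1641) - 1022 = -1641 - 1022 = -2663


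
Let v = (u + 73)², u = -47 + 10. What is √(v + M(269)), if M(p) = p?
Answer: √1565 ≈ 39.560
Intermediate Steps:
u = -37
v = 1296 (v = (-37 + 73)² = 36² = 1296)
√(v + M(269)) = √(1296 + 269) = √1565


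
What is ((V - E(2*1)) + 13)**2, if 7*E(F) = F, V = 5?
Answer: 15376/49 ≈ 313.80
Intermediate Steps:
E(F) = F/7
((V - E(2*1)) + 13)**2 = ((5 - 2*1/7) + 13)**2 = ((5 - 2/7) + 13)**2 = (33/7 + 13)**2 = (124/7)**2 = 15376/49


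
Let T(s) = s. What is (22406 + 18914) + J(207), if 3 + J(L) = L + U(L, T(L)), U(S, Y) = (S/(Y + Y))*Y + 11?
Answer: 83277/2 ≈ 41639.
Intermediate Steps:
U(S, Y) = 11 + S/2 (U(S, Y) = (S/((2*Y)))*Y + 11 = ((1/(2*Y))*S)*Y + 11 = (S/(2*Y))*Y + 11 = S/2 + 11 = 11 + S/2)
J(L) = 8 + 3*L/2 (J(L) = -3 + (L + (11 + L/2)) = -3 + (11 + 3*L/2) = 8 + 3*L/2)
(22406 + 18914) + J(207) = (22406 + 18914) + (8 + (3/2)*207) = 41320 + (8 + 621/2) = 41320 + 637/2 = 83277/2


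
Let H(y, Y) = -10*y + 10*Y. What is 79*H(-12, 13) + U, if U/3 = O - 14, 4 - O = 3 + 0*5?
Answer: 19711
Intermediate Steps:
O = 1 (O = 4 - (3 + 0*5) = 4 - (3 + 0) = 4 - 1*3 = 4 - 3 = 1)
U = -39 (U = 3*(1 - 14) = 3*(-13) = -39)
79*H(-12, 13) + U = 79*(-10*(-12) + 10*13) - 39 = 79*(120 + 130) - 39 = 79*250 - 39 = 19750 - 39 = 19711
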